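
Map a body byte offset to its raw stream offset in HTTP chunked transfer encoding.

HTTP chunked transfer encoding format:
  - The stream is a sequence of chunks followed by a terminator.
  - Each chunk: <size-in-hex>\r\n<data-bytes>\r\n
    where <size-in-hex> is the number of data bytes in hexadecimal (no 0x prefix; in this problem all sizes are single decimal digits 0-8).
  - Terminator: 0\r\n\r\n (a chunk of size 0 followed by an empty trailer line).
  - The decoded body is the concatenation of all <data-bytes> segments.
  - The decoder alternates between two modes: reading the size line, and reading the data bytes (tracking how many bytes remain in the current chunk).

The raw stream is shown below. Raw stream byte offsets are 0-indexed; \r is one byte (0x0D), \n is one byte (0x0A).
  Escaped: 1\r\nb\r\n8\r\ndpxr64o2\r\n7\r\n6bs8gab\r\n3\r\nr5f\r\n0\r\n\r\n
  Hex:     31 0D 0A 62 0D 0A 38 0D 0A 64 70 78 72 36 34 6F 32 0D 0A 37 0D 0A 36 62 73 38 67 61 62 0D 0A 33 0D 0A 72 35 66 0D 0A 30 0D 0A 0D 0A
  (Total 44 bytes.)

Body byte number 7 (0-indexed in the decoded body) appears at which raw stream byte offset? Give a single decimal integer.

Answer: 15

Derivation:
Chunk 1: stream[0..1]='1' size=0x1=1, data at stream[3..4]='b' -> body[0..1], body so far='b'
Chunk 2: stream[6..7]='8' size=0x8=8, data at stream[9..17]='dpxr64o2' -> body[1..9], body so far='bdpxr64o2'
Chunk 3: stream[19..20]='7' size=0x7=7, data at stream[22..29]='6bs8gab' -> body[9..16], body so far='bdpxr64o26bs8gab'
Chunk 4: stream[31..32]='3' size=0x3=3, data at stream[34..37]='r5f' -> body[16..19], body so far='bdpxr64o26bs8gabr5f'
Chunk 5: stream[39..40]='0' size=0 (terminator). Final body='bdpxr64o26bs8gabr5f' (19 bytes)
Body byte 7 at stream offset 15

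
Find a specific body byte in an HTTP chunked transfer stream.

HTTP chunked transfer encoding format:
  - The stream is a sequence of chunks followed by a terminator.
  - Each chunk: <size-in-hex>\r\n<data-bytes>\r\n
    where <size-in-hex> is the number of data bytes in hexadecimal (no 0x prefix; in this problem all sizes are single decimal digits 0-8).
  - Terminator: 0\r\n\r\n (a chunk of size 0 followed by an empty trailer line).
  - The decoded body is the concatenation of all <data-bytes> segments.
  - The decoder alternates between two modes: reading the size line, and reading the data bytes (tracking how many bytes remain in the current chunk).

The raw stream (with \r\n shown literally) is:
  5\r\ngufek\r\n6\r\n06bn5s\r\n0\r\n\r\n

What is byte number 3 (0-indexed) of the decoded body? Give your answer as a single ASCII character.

Answer: e

Derivation:
Chunk 1: stream[0..1]='5' size=0x5=5, data at stream[3..8]='gufek' -> body[0..5], body so far='gufek'
Chunk 2: stream[10..11]='6' size=0x6=6, data at stream[13..19]='06bn5s' -> body[5..11], body so far='gufek06bn5s'
Chunk 3: stream[21..22]='0' size=0 (terminator). Final body='gufek06bn5s' (11 bytes)
Body byte 3 = 'e'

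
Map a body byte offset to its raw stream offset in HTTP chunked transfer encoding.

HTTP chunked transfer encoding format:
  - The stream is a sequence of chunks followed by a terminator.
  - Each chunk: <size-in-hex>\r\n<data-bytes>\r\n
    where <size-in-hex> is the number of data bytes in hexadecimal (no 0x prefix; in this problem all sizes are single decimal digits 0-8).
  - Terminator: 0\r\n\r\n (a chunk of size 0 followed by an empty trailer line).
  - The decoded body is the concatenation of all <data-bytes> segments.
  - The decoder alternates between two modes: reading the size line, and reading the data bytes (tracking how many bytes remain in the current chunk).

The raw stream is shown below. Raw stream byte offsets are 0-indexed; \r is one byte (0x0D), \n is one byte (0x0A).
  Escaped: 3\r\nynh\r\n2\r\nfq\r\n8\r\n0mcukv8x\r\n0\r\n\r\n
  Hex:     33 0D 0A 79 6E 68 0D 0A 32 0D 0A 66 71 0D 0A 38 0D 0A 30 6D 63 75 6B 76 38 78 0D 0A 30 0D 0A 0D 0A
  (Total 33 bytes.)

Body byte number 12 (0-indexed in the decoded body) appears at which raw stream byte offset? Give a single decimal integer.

Chunk 1: stream[0..1]='3' size=0x3=3, data at stream[3..6]='ynh' -> body[0..3], body so far='ynh'
Chunk 2: stream[8..9]='2' size=0x2=2, data at stream[11..13]='fq' -> body[3..5], body so far='ynhfq'
Chunk 3: stream[15..16]='8' size=0x8=8, data at stream[18..26]='0mcukv8x' -> body[5..13], body so far='ynhfq0mcukv8x'
Chunk 4: stream[28..29]='0' size=0 (terminator). Final body='ynhfq0mcukv8x' (13 bytes)
Body byte 12 at stream offset 25

Answer: 25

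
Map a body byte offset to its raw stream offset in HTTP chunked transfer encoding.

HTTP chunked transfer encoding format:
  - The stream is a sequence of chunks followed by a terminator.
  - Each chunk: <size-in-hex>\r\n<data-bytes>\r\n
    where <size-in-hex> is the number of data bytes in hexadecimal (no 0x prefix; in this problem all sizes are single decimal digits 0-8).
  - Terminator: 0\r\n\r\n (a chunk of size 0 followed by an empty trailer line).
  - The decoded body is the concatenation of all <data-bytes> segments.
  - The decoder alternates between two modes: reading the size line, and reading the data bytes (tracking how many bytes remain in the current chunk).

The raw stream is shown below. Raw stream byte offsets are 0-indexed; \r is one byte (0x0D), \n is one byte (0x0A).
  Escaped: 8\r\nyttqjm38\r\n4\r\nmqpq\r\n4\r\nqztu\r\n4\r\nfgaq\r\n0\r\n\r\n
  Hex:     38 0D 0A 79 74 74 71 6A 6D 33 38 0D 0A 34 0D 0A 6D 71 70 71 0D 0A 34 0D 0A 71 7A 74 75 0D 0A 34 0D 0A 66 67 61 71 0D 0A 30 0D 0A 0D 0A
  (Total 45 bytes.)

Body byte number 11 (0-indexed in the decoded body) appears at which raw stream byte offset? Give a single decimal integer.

Answer: 19

Derivation:
Chunk 1: stream[0..1]='8' size=0x8=8, data at stream[3..11]='yttqjm38' -> body[0..8], body so far='yttqjm38'
Chunk 2: stream[13..14]='4' size=0x4=4, data at stream[16..20]='mqpq' -> body[8..12], body so far='yttqjm38mqpq'
Chunk 3: stream[22..23]='4' size=0x4=4, data at stream[25..29]='qztu' -> body[12..16], body so far='yttqjm38mqpqqztu'
Chunk 4: stream[31..32]='4' size=0x4=4, data at stream[34..38]='fgaq' -> body[16..20], body so far='yttqjm38mqpqqztufgaq'
Chunk 5: stream[40..41]='0' size=0 (terminator). Final body='yttqjm38mqpqqztufgaq' (20 bytes)
Body byte 11 at stream offset 19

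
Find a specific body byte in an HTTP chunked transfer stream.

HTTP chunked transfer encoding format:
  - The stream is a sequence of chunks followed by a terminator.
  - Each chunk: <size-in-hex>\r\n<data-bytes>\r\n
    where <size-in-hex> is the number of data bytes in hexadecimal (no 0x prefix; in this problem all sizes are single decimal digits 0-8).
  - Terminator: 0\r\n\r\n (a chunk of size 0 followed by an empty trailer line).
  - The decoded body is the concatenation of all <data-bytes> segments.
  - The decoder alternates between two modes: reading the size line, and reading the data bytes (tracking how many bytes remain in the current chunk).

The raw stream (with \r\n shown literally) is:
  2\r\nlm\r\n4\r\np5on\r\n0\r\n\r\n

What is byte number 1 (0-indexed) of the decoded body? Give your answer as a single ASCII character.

Chunk 1: stream[0..1]='2' size=0x2=2, data at stream[3..5]='lm' -> body[0..2], body so far='lm'
Chunk 2: stream[7..8]='4' size=0x4=4, data at stream[10..14]='p5on' -> body[2..6], body so far='lmp5on'
Chunk 3: stream[16..17]='0' size=0 (terminator). Final body='lmp5on' (6 bytes)
Body byte 1 = 'm'

Answer: m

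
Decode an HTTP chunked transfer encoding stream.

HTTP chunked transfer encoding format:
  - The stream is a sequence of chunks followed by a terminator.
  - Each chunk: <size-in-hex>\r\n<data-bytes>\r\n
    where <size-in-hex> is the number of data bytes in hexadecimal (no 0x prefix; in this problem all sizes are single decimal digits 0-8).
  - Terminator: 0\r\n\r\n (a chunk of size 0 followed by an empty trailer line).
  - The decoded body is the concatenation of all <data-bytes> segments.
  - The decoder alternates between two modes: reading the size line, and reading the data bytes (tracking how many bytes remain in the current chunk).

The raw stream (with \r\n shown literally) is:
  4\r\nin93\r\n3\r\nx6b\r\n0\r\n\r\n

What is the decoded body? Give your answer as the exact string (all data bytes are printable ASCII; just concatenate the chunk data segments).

Chunk 1: stream[0..1]='4' size=0x4=4, data at stream[3..7]='in93' -> body[0..4], body so far='in93'
Chunk 2: stream[9..10]='3' size=0x3=3, data at stream[12..15]='x6b' -> body[4..7], body so far='in93x6b'
Chunk 3: stream[17..18]='0' size=0 (terminator). Final body='in93x6b' (7 bytes)

Answer: in93x6b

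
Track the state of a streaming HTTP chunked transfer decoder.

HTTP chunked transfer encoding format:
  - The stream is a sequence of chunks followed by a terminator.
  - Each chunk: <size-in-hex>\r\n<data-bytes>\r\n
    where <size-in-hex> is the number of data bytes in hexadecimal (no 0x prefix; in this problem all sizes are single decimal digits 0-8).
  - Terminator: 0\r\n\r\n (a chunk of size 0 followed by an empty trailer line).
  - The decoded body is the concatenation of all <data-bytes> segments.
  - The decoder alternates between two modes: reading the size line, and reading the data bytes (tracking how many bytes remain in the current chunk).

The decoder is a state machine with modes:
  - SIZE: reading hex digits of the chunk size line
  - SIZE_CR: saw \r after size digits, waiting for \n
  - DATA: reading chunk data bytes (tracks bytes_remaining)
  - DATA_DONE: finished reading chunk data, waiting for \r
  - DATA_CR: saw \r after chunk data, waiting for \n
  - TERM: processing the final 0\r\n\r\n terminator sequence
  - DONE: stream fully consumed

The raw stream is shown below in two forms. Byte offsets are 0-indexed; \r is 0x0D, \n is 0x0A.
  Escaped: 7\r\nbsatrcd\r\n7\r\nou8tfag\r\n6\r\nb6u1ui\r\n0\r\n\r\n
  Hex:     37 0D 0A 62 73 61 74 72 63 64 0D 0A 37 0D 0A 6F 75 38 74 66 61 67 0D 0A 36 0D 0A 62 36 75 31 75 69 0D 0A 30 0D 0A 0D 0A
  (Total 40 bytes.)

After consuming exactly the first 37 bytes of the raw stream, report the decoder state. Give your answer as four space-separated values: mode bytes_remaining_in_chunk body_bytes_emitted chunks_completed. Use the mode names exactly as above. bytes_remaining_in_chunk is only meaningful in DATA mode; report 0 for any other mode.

Answer: SIZE_CR 0 20 3

Derivation:
Byte 0 = '7': mode=SIZE remaining=0 emitted=0 chunks_done=0
Byte 1 = 0x0D: mode=SIZE_CR remaining=0 emitted=0 chunks_done=0
Byte 2 = 0x0A: mode=DATA remaining=7 emitted=0 chunks_done=0
Byte 3 = 'b': mode=DATA remaining=6 emitted=1 chunks_done=0
Byte 4 = 's': mode=DATA remaining=5 emitted=2 chunks_done=0
Byte 5 = 'a': mode=DATA remaining=4 emitted=3 chunks_done=0
Byte 6 = 't': mode=DATA remaining=3 emitted=4 chunks_done=0
Byte 7 = 'r': mode=DATA remaining=2 emitted=5 chunks_done=0
Byte 8 = 'c': mode=DATA remaining=1 emitted=6 chunks_done=0
Byte 9 = 'd': mode=DATA_DONE remaining=0 emitted=7 chunks_done=0
Byte 10 = 0x0D: mode=DATA_CR remaining=0 emitted=7 chunks_done=0
Byte 11 = 0x0A: mode=SIZE remaining=0 emitted=7 chunks_done=1
Byte 12 = '7': mode=SIZE remaining=0 emitted=7 chunks_done=1
Byte 13 = 0x0D: mode=SIZE_CR remaining=0 emitted=7 chunks_done=1
Byte 14 = 0x0A: mode=DATA remaining=7 emitted=7 chunks_done=1
Byte 15 = 'o': mode=DATA remaining=6 emitted=8 chunks_done=1
Byte 16 = 'u': mode=DATA remaining=5 emitted=9 chunks_done=1
Byte 17 = '8': mode=DATA remaining=4 emitted=10 chunks_done=1
Byte 18 = 't': mode=DATA remaining=3 emitted=11 chunks_done=1
Byte 19 = 'f': mode=DATA remaining=2 emitted=12 chunks_done=1
Byte 20 = 'a': mode=DATA remaining=1 emitted=13 chunks_done=1
Byte 21 = 'g': mode=DATA_DONE remaining=0 emitted=14 chunks_done=1
Byte 22 = 0x0D: mode=DATA_CR remaining=0 emitted=14 chunks_done=1
Byte 23 = 0x0A: mode=SIZE remaining=0 emitted=14 chunks_done=2
Byte 24 = '6': mode=SIZE remaining=0 emitted=14 chunks_done=2
Byte 25 = 0x0D: mode=SIZE_CR remaining=0 emitted=14 chunks_done=2
Byte 26 = 0x0A: mode=DATA remaining=6 emitted=14 chunks_done=2
Byte 27 = 'b': mode=DATA remaining=5 emitted=15 chunks_done=2
Byte 28 = '6': mode=DATA remaining=4 emitted=16 chunks_done=2
Byte 29 = 'u': mode=DATA remaining=3 emitted=17 chunks_done=2
Byte 30 = '1': mode=DATA remaining=2 emitted=18 chunks_done=2
Byte 31 = 'u': mode=DATA remaining=1 emitted=19 chunks_done=2
Byte 32 = 'i': mode=DATA_DONE remaining=0 emitted=20 chunks_done=2
Byte 33 = 0x0D: mode=DATA_CR remaining=0 emitted=20 chunks_done=2
Byte 34 = 0x0A: mode=SIZE remaining=0 emitted=20 chunks_done=3
Byte 35 = '0': mode=SIZE remaining=0 emitted=20 chunks_done=3
Byte 36 = 0x0D: mode=SIZE_CR remaining=0 emitted=20 chunks_done=3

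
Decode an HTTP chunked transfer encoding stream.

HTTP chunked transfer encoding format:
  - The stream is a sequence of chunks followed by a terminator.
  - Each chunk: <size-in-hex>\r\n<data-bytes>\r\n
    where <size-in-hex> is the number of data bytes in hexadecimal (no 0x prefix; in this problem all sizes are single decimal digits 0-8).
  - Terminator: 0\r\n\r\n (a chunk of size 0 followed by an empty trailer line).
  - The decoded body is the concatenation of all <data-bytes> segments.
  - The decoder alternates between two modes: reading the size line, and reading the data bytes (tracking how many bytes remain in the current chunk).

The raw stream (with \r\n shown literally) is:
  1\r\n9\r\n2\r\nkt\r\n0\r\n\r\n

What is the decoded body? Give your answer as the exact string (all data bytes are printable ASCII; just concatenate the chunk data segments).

Answer: 9kt

Derivation:
Chunk 1: stream[0..1]='1' size=0x1=1, data at stream[3..4]='9' -> body[0..1], body so far='9'
Chunk 2: stream[6..7]='2' size=0x2=2, data at stream[9..11]='kt' -> body[1..3], body so far='9kt'
Chunk 3: stream[13..14]='0' size=0 (terminator). Final body='9kt' (3 bytes)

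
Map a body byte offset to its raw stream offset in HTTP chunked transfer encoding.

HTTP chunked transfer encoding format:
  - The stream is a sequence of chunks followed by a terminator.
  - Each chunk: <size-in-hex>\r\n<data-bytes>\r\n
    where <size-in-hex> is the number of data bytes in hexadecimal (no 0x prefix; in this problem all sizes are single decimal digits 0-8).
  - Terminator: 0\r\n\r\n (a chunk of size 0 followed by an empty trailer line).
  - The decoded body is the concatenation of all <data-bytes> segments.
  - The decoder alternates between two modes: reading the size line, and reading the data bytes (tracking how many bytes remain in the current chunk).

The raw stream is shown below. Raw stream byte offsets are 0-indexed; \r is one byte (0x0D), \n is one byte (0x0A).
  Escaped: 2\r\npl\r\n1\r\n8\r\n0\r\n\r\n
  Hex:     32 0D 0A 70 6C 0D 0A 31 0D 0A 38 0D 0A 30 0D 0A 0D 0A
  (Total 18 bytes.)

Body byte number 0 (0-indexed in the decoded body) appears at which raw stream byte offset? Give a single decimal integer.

Answer: 3

Derivation:
Chunk 1: stream[0..1]='2' size=0x2=2, data at stream[3..5]='pl' -> body[0..2], body so far='pl'
Chunk 2: stream[7..8]='1' size=0x1=1, data at stream[10..11]='8' -> body[2..3], body so far='pl8'
Chunk 3: stream[13..14]='0' size=0 (terminator). Final body='pl8' (3 bytes)
Body byte 0 at stream offset 3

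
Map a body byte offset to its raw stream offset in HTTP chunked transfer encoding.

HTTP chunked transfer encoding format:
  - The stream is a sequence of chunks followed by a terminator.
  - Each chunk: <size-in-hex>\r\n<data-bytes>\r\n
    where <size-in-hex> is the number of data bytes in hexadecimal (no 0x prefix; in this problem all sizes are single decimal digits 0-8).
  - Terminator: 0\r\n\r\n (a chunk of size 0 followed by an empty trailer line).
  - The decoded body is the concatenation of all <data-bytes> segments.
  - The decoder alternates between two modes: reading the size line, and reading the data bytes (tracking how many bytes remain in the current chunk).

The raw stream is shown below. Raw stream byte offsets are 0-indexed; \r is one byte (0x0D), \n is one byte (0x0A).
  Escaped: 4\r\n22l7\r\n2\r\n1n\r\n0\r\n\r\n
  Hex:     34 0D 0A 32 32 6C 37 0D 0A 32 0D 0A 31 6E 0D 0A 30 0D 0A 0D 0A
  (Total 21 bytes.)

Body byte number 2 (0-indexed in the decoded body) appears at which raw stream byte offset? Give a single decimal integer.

Answer: 5

Derivation:
Chunk 1: stream[0..1]='4' size=0x4=4, data at stream[3..7]='22l7' -> body[0..4], body so far='22l7'
Chunk 2: stream[9..10]='2' size=0x2=2, data at stream[12..14]='1n' -> body[4..6], body so far='22l71n'
Chunk 3: stream[16..17]='0' size=0 (terminator). Final body='22l71n' (6 bytes)
Body byte 2 at stream offset 5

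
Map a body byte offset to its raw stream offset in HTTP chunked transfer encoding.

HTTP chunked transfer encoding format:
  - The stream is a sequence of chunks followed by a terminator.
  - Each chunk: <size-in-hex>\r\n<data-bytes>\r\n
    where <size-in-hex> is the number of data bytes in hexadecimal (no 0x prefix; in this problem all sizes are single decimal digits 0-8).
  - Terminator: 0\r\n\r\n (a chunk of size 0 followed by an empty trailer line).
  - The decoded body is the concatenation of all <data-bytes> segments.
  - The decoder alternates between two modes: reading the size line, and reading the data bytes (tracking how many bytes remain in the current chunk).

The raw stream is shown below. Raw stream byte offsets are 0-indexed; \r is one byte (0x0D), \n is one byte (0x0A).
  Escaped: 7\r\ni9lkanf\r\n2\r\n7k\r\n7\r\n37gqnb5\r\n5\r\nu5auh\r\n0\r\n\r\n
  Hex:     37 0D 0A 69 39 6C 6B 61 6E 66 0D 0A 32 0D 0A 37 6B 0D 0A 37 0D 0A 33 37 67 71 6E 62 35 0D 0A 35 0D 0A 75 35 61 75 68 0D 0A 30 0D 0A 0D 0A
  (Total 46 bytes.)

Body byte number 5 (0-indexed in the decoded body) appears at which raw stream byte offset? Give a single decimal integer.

Answer: 8

Derivation:
Chunk 1: stream[0..1]='7' size=0x7=7, data at stream[3..10]='i9lkanf' -> body[0..7], body so far='i9lkanf'
Chunk 2: stream[12..13]='2' size=0x2=2, data at stream[15..17]='7k' -> body[7..9], body so far='i9lkanf7k'
Chunk 3: stream[19..20]='7' size=0x7=7, data at stream[22..29]='37gqnb5' -> body[9..16], body so far='i9lkanf7k37gqnb5'
Chunk 4: stream[31..32]='5' size=0x5=5, data at stream[34..39]='u5auh' -> body[16..21], body so far='i9lkanf7k37gqnb5u5auh'
Chunk 5: stream[41..42]='0' size=0 (terminator). Final body='i9lkanf7k37gqnb5u5auh' (21 bytes)
Body byte 5 at stream offset 8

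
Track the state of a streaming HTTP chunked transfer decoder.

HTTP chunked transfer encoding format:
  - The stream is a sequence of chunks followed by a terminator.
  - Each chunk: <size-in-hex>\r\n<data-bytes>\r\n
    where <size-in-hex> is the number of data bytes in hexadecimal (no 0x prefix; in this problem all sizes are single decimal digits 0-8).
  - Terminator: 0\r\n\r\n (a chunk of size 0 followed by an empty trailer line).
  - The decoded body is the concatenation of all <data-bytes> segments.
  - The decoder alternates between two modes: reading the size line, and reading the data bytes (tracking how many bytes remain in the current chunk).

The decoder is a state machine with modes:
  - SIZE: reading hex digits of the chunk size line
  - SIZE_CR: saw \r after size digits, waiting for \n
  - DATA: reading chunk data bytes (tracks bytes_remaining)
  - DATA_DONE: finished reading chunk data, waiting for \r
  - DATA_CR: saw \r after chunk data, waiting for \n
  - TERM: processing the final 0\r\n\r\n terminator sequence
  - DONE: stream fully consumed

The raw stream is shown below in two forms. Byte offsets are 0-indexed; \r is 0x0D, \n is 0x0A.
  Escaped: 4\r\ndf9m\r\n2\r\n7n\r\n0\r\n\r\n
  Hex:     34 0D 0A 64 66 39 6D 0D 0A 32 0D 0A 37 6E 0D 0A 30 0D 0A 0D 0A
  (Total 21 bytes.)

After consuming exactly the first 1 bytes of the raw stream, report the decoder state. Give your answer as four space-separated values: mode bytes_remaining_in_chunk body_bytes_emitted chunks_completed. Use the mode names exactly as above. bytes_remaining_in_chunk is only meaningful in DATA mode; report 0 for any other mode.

Byte 0 = '4': mode=SIZE remaining=0 emitted=0 chunks_done=0

Answer: SIZE 0 0 0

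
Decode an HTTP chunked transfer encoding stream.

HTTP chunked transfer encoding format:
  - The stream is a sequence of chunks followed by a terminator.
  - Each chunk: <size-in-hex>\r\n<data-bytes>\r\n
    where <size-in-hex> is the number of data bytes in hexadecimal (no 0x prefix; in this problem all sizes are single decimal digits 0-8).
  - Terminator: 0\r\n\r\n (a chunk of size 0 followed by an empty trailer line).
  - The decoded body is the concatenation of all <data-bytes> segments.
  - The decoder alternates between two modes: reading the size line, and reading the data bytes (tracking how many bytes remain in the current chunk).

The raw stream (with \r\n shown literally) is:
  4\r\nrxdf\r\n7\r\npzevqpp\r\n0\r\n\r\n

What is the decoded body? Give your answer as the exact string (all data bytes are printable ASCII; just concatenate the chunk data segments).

Answer: rxdfpzevqpp

Derivation:
Chunk 1: stream[0..1]='4' size=0x4=4, data at stream[3..7]='rxdf' -> body[0..4], body so far='rxdf'
Chunk 2: stream[9..10]='7' size=0x7=7, data at stream[12..19]='pzevqpp' -> body[4..11], body so far='rxdfpzevqpp'
Chunk 3: stream[21..22]='0' size=0 (terminator). Final body='rxdfpzevqpp' (11 bytes)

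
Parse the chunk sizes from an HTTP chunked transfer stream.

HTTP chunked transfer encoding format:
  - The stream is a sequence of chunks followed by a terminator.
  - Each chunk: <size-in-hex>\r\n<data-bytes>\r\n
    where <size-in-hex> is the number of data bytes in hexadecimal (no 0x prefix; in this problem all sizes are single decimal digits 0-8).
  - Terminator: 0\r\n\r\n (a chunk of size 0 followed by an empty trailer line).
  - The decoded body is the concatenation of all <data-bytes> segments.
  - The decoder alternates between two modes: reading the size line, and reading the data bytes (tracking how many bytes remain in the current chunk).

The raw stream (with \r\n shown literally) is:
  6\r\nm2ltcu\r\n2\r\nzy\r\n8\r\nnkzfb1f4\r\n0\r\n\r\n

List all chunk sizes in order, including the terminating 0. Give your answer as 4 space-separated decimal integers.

Answer: 6 2 8 0

Derivation:
Chunk 1: stream[0..1]='6' size=0x6=6, data at stream[3..9]='m2ltcu' -> body[0..6], body so far='m2ltcu'
Chunk 2: stream[11..12]='2' size=0x2=2, data at stream[14..16]='zy' -> body[6..8], body so far='m2ltcuzy'
Chunk 3: stream[18..19]='8' size=0x8=8, data at stream[21..29]='nkzfb1f4' -> body[8..16], body so far='m2ltcuzynkzfb1f4'
Chunk 4: stream[31..32]='0' size=0 (terminator). Final body='m2ltcuzynkzfb1f4' (16 bytes)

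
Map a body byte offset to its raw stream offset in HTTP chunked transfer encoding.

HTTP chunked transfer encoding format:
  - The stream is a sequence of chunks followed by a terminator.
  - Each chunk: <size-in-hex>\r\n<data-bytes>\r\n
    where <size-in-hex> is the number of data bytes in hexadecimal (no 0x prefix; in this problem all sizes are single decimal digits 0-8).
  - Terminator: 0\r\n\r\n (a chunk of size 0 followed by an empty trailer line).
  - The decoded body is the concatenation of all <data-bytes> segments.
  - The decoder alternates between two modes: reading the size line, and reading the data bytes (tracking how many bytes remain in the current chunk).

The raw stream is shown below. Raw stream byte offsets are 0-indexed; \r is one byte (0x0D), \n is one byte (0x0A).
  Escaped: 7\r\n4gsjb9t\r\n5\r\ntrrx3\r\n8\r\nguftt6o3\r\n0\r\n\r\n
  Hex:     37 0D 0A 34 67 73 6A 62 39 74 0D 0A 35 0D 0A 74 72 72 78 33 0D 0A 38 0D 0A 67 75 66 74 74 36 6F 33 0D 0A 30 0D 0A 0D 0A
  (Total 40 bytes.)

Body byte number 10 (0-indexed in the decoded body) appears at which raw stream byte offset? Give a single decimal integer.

Chunk 1: stream[0..1]='7' size=0x7=7, data at stream[3..10]='4gsjb9t' -> body[0..7], body so far='4gsjb9t'
Chunk 2: stream[12..13]='5' size=0x5=5, data at stream[15..20]='trrx3' -> body[7..12], body so far='4gsjb9ttrrx3'
Chunk 3: stream[22..23]='8' size=0x8=8, data at stream[25..33]='guftt6o3' -> body[12..20], body so far='4gsjb9ttrrx3guftt6o3'
Chunk 4: stream[35..36]='0' size=0 (terminator). Final body='4gsjb9ttrrx3guftt6o3' (20 bytes)
Body byte 10 at stream offset 18

Answer: 18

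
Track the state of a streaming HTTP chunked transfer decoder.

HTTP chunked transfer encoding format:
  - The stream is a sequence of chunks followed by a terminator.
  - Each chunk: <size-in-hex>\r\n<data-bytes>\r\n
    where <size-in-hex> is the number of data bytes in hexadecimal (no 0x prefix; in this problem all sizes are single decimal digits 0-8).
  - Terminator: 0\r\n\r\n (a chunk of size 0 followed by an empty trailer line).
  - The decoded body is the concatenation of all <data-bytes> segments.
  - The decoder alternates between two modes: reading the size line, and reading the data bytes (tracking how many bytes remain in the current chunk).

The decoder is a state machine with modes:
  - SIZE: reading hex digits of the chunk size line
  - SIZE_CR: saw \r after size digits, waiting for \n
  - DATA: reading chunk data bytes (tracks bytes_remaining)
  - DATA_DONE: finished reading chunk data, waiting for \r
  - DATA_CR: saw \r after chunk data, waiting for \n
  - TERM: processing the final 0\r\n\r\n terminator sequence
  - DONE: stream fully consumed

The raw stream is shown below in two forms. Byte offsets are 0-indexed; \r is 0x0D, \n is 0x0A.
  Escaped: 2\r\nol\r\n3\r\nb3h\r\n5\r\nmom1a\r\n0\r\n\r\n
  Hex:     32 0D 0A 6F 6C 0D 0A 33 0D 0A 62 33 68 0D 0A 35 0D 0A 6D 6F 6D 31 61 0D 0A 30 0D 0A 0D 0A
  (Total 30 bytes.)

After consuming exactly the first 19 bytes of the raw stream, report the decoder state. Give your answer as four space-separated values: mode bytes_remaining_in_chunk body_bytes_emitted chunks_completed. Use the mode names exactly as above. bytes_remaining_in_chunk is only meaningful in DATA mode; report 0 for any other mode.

Byte 0 = '2': mode=SIZE remaining=0 emitted=0 chunks_done=0
Byte 1 = 0x0D: mode=SIZE_CR remaining=0 emitted=0 chunks_done=0
Byte 2 = 0x0A: mode=DATA remaining=2 emitted=0 chunks_done=0
Byte 3 = 'o': mode=DATA remaining=1 emitted=1 chunks_done=0
Byte 4 = 'l': mode=DATA_DONE remaining=0 emitted=2 chunks_done=0
Byte 5 = 0x0D: mode=DATA_CR remaining=0 emitted=2 chunks_done=0
Byte 6 = 0x0A: mode=SIZE remaining=0 emitted=2 chunks_done=1
Byte 7 = '3': mode=SIZE remaining=0 emitted=2 chunks_done=1
Byte 8 = 0x0D: mode=SIZE_CR remaining=0 emitted=2 chunks_done=1
Byte 9 = 0x0A: mode=DATA remaining=3 emitted=2 chunks_done=1
Byte 10 = 'b': mode=DATA remaining=2 emitted=3 chunks_done=1
Byte 11 = '3': mode=DATA remaining=1 emitted=4 chunks_done=1
Byte 12 = 'h': mode=DATA_DONE remaining=0 emitted=5 chunks_done=1
Byte 13 = 0x0D: mode=DATA_CR remaining=0 emitted=5 chunks_done=1
Byte 14 = 0x0A: mode=SIZE remaining=0 emitted=5 chunks_done=2
Byte 15 = '5': mode=SIZE remaining=0 emitted=5 chunks_done=2
Byte 16 = 0x0D: mode=SIZE_CR remaining=0 emitted=5 chunks_done=2
Byte 17 = 0x0A: mode=DATA remaining=5 emitted=5 chunks_done=2
Byte 18 = 'm': mode=DATA remaining=4 emitted=6 chunks_done=2

Answer: DATA 4 6 2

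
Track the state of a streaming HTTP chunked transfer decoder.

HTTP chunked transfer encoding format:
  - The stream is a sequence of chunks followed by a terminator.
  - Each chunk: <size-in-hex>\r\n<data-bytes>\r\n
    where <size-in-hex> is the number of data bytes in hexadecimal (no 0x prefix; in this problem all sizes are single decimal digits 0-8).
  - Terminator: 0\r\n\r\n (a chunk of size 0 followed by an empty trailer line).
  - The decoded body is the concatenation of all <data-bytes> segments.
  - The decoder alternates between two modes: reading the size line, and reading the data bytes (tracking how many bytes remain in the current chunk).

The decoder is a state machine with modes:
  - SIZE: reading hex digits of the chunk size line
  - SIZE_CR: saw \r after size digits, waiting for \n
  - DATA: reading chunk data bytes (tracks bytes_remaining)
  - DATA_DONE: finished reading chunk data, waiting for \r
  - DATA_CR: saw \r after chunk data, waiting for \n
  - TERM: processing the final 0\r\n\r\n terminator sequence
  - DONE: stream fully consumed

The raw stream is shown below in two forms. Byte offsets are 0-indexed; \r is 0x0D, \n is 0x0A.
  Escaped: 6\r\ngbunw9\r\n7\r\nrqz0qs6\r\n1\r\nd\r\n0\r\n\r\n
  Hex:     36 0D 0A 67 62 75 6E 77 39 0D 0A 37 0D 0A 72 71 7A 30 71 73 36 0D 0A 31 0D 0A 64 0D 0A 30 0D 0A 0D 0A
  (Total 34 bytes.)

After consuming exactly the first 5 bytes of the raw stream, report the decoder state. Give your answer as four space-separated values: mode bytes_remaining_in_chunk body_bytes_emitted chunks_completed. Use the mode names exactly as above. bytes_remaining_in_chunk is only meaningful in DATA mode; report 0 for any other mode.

Answer: DATA 4 2 0

Derivation:
Byte 0 = '6': mode=SIZE remaining=0 emitted=0 chunks_done=0
Byte 1 = 0x0D: mode=SIZE_CR remaining=0 emitted=0 chunks_done=0
Byte 2 = 0x0A: mode=DATA remaining=6 emitted=0 chunks_done=0
Byte 3 = 'g': mode=DATA remaining=5 emitted=1 chunks_done=0
Byte 4 = 'b': mode=DATA remaining=4 emitted=2 chunks_done=0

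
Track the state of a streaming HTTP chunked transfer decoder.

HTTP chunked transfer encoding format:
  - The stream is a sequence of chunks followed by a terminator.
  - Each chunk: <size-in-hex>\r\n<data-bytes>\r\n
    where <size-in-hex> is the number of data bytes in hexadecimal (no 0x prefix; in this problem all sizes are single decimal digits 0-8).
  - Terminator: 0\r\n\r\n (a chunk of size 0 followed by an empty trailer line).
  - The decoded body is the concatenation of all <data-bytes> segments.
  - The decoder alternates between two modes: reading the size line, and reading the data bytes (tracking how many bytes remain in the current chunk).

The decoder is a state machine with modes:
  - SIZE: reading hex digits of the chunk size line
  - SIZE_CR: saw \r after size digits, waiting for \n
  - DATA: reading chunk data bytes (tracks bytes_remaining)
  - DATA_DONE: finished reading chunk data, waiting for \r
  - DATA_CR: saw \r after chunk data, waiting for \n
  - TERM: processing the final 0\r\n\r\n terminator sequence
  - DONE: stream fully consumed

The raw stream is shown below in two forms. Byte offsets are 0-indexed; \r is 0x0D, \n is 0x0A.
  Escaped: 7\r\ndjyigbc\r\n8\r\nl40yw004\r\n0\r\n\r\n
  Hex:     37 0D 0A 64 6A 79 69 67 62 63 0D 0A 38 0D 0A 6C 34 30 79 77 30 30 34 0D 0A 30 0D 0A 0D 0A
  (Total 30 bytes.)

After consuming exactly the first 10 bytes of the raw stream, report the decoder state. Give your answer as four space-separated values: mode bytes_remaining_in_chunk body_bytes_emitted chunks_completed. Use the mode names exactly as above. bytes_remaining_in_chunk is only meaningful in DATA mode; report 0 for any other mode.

Answer: DATA_DONE 0 7 0

Derivation:
Byte 0 = '7': mode=SIZE remaining=0 emitted=0 chunks_done=0
Byte 1 = 0x0D: mode=SIZE_CR remaining=0 emitted=0 chunks_done=0
Byte 2 = 0x0A: mode=DATA remaining=7 emitted=0 chunks_done=0
Byte 3 = 'd': mode=DATA remaining=6 emitted=1 chunks_done=0
Byte 4 = 'j': mode=DATA remaining=5 emitted=2 chunks_done=0
Byte 5 = 'y': mode=DATA remaining=4 emitted=3 chunks_done=0
Byte 6 = 'i': mode=DATA remaining=3 emitted=4 chunks_done=0
Byte 7 = 'g': mode=DATA remaining=2 emitted=5 chunks_done=0
Byte 8 = 'b': mode=DATA remaining=1 emitted=6 chunks_done=0
Byte 9 = 'c': mode=DATA_DONE remaining=0 emitted=7 chunks_done=0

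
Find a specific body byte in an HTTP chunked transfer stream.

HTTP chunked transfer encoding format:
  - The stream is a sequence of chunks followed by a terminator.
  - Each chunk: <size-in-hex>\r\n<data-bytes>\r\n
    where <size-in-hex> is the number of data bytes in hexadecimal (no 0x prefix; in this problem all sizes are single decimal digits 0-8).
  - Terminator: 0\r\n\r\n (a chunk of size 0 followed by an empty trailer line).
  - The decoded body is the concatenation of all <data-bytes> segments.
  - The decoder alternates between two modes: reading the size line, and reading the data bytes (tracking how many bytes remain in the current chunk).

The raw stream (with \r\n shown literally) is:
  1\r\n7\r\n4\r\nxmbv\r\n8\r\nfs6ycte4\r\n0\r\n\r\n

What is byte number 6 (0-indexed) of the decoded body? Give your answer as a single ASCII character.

Answer: s

Derivation:
Chunk 1: stream[0..1]='1' size=0x1=1, data at stream[3..4]='7' -> body[0..1], body so far='7'
Chunk 2: stream[6..7]='4' size=0x4=4, data at stream[9..13]='xmbv' -> body[1..5], body so far='7xmbv'
Chunk 3: stream[15..16]='8' size=0x8=8, data at stream[18..26]='fs6ycte4' -> body[5..13], body so far='7xmbvfs6ycte4'
Chunk 4: stream[28..29]='0' size=0 (terminator). Final body='7xmbvfs6ycte4' (13 bytes)
Body byte 6 = 's'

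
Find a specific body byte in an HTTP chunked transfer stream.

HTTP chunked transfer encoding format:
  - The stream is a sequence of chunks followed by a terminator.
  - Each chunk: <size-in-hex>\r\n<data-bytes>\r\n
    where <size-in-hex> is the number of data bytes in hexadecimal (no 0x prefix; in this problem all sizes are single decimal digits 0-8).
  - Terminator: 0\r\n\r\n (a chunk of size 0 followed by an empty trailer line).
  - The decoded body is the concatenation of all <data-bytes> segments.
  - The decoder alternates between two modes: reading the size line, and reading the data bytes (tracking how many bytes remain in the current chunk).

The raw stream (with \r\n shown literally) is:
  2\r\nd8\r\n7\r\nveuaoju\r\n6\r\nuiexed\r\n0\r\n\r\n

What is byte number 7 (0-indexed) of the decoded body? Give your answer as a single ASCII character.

Answer: j

Derivation:
Chunk 1: stream[0..1]='2' size=0x2=2, data at stream[3..5]='d8' -> body[0..2], body so far='d8'
Chunk 2: stream[7..8]='7' size=0x7=7, data at stream[10..17]='veuaoju' -> body[2..9], body so far='d8veuaoju'
Chunk 3: stream[19..20]='6' size=0x6=6, data at stream[22..28]='uiexed' -> body[9..15], body so far='d8veuaojuuiexed'
Chunk 4: stream[30..31]='0' size=0 (terminator). Final body='d8veuaojuuiexed' (15 bytes)
Body byte 7 = 'j'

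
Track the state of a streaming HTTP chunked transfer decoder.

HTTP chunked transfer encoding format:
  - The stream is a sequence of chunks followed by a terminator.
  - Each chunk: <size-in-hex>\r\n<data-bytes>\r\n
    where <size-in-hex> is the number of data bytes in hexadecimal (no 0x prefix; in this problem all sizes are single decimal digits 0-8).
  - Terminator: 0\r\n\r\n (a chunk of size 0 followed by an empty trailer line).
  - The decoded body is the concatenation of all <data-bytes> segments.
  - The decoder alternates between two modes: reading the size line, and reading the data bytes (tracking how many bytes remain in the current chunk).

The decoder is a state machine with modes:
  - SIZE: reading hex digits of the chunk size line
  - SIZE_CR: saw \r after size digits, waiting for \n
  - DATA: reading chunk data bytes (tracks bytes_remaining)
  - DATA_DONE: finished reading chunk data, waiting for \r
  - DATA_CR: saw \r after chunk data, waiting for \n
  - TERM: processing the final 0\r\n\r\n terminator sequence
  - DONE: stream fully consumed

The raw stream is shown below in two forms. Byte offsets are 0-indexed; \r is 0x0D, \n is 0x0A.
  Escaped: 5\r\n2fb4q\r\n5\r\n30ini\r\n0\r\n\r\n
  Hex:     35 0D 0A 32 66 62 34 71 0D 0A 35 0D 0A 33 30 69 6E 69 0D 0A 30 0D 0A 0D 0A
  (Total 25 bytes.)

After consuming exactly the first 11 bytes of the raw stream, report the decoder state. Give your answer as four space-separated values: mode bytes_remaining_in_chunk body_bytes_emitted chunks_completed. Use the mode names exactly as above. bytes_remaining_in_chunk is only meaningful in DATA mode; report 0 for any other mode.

Answer: SIZE 0 5 1

Derivation:
Byte 0 = '5': mode=SIZE remaining=0 emitted=0 chunks_done=0
Byte 1 = 0x0D: mode=SIZE_CR remaining=0 emitted=0 chunks_done=0
Byte 2 = 0x0A: mode=DATA remaining=5 emitted=0 chunks_done=0
Byte 3 = '2': mode=DATA remaining=4 emitted=1 chunks_done=0
Byte 4 = 'f': mode=DATA remaining=3 emitted=2 chunks_done=0
Byte 5 = 'b': mode=DATA remaining=2 emitted=3 chunks_done=0
Byte 6 = '4': mode=DATA remaining=1 emitted=4 chunks_done=0
Byte 7 = 'q': mode=DATA_DONE remaining=0 emitted=5 chunks_done=0
Byte 8 = 0x0D: mode=DATA_CR remaining=0 emitted=5 chunks_done=0
Byte 9 = 0x0A: mode=SIZE remaining=0 emitted=5 chunks_done=1
Byte 10 = '5': mode=SIZE remaining=0 emitted=5 chunks_done=1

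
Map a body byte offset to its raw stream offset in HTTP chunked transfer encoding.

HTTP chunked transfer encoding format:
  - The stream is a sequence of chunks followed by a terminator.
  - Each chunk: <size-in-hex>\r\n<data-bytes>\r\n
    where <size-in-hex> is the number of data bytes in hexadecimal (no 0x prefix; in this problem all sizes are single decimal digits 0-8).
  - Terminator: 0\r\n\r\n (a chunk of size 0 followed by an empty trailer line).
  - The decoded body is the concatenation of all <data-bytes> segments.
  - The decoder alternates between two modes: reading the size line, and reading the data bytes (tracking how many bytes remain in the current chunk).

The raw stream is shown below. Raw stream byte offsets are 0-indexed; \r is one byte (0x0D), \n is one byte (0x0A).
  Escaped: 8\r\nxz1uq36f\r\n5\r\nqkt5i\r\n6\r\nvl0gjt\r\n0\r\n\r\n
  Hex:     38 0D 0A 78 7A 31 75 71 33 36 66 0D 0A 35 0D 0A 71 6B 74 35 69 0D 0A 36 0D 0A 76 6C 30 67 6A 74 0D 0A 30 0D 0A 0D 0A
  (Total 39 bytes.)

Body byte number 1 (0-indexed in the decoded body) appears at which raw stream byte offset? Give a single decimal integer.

Chunk 1: stream[0..1]='8' size=0x8=8, data at stream[3..11]='xz1uq36f' -> body[0..8], body so far='xz1uq36f'
Chunk 2: stream[13..14]='5' size=0x5=5, data at stream[16..21]='qkt5i' -> body[8..13], body so far='xz1uq36fqkt5i'
Chunk 3: stream[23..24]='6' size=0x6=6, data at stream[26..32]='vl0gjt' -> body[13..19], body so far='xz1uq36fqkt5ivl0gjt'
Chunk 4: stream[34..35]='0' size=0 (terminator). Final body='xz1uq36fqkt5ivl0gjt' (19 bytes)
Body byte 1 at stream offset 4

Answer: 4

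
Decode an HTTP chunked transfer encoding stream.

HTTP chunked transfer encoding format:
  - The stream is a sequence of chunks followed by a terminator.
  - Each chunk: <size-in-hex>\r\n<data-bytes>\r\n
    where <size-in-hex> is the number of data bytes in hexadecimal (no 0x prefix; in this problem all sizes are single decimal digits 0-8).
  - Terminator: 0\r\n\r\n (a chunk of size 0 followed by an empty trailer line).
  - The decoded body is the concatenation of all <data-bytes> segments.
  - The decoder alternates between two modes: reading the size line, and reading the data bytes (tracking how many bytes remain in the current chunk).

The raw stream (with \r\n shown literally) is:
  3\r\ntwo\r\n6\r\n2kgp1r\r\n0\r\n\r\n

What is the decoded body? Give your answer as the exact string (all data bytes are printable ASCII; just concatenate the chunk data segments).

Answer: two2kgp1r

Derivation:
Chunk 1: stream[0..1]='3' size=0x3=3, data at stream[3..6]='two' -> body[0..3], body so far='two'
Chunk 2: stream[8..9]='6' size=0x6=6, data at stream[11..17]='2kgp1r' -> body[3..9], body so far='two2kgp1r'
Chunk 3: stream[19..20]='0' size=0 (terminator). Final body='two2kgp1r' (9 bytes)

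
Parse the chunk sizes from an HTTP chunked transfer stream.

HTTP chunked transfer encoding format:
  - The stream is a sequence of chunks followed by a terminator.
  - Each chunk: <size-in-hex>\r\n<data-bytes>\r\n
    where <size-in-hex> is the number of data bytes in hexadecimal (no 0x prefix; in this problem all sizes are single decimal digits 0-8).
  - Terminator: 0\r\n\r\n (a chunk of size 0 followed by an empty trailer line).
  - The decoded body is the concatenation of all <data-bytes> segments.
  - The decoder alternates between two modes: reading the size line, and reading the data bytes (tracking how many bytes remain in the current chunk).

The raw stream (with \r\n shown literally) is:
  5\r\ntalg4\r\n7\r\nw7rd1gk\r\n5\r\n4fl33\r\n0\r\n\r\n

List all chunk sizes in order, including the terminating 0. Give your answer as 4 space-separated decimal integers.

Answer: 5 7 5 0

Derivation:
Chunk 1: stream[0..1]='5' size=0x5=5, data at stream[3..8]='talg4' -> body[0..5], body so far='talg4'
Chunk 2: stream[10..11]='7' size=0x7=7, data at stream[13..20]='w7rd1gk' -> body[5..12], body so far='talg4w7rd1gk'
Chunk 3: stream[22..23]='5' size=0x5=5, data at stream[25..30]='4fl33' -> body[12..17], body so far='talg4w7rd1gk4fl33'
Chunk 4: stream[32..33]='0' size=0 (terminator). Final body='talg4w7rd1gk4fl33' (17 bytes)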